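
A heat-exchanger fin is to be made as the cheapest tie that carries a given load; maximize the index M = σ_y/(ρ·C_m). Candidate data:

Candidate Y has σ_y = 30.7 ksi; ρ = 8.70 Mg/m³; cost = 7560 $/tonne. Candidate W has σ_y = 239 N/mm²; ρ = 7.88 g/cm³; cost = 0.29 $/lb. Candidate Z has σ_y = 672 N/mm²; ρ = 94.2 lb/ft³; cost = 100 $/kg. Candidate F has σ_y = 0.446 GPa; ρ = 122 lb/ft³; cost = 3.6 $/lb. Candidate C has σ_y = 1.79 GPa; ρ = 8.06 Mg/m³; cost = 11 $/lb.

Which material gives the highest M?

After converting to SI:
  candidate Y: σ_y = 211.7 MPa, ρ = 8700 kg/m³, cost = 7.560 $/kg
  candidate W: σ_y = 239.0 MPa, ρ = 7880 kg/m³, cost = 0.6393 $/kg
  candidate Z: σ_y = 672.0 MPa, ρ = 1509 kg/m³, cost = 100.0 $/kg
  candidate F: σ_y = 446.0 MPa, ρ = 1954 kg/m³, cost = 7.937 $/kg
  candidate C: σ_y = 1790 MPa, ρ = 8060 kg/m³, cost = 24.25 $/kg
  candidate W: M = 47.4 kN·m per $
  candidate F: M = 28.8 kN·m per $
  candidate C: M = 9.16 kN·m per $
  candidate Z: M = 4.45 kN·m per $
  candidate Y: M = 3.22 kN·m per $
The maximum is for candidate W.

candidate W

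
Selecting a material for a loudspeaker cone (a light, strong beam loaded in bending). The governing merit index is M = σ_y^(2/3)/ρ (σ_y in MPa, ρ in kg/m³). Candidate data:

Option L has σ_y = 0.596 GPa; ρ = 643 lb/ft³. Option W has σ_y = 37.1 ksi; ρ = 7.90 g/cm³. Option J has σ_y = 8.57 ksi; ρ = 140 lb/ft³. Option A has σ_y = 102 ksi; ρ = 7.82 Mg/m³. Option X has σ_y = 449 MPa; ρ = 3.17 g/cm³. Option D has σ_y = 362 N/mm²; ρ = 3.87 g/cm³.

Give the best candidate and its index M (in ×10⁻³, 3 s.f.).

Putting every candidate on a common basis:
  option L: σ_y = 596.0 MPa, ρ = 10300 kg/m³
  option W: σ_y = 255.8 MPa, ρ = 7900 kg/m³
  option J: σ_y = 59.09 MPa, ρ = 2243 kg/m³
  option A: σ_y = 703.3 MPa, ρ = 7820 kg/m³
  option X: σ_y = 449.0 MPa, ρ = 3170 kg/m³
  option D: σ_y = 362.0 MPa, ρ = 3870 kg/m³
  option X: M = 18.5×10⁻³
  option D: M = 13.1×10⁻³
  option A: M = 10.1×10⁻³
  option L: M = 6.88×10⁻³
  option J: M = 6.76×10⁻³
  option W: M = 5.10×10⁻³
Option X ranks first.

option X, M = 18.5×10⁻³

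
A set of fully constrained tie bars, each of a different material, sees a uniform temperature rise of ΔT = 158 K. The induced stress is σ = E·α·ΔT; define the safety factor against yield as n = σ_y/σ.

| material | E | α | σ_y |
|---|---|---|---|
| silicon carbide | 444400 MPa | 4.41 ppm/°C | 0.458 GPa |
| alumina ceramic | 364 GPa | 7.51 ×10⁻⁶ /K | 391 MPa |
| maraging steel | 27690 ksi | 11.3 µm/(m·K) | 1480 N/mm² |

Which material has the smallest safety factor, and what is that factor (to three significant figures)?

alumina ceramic, n = 0.905

Per material, after unit conversion:
  silicon carbide: E = 444.4, α = 4.41, σ_y = 458.0 → σ = 310 MPa, n = 1.48
  alumina ceramic: E = 364.0, α = 7.51, σ_y = 391.0 → σ = 432 MPa, n = 0.905
  maraging steel: E = 190.9, α = 11.3, σ_y = 1480 → σ = 341 MPa, n = 4.34
The minimum is alumina ceramic at n = 0.905.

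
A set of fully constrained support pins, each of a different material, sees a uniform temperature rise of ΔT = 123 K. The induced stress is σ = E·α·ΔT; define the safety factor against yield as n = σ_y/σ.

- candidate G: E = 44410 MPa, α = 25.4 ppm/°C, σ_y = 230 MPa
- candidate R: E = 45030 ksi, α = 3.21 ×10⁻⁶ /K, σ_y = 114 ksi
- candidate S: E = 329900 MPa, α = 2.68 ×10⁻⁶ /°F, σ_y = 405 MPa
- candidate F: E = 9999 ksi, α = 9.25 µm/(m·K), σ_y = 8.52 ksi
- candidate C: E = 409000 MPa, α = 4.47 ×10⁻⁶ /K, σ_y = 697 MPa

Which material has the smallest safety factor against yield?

In consistent units (E in GPa, α in ×10⁻⁶/K, σ_y in MPa):
  candidate G: E = 44.41, α = 25.4, σ_y = 230.0 → σ = 139 MPa, n = 1.66
  candidate R: E = 310.5, α = 3.21, σ_y = 786.0 → σ = 123 MPa, n = 6.41
  candidate S: E = 329.9, α = 4.82, σ_y = 405.0 → σ = 196 MPa, n = 2.07
  candidate F: E = 68.94, α = 9.25, σ_y = 58.74 → σ = 78.4 MPa, n = 0.749
  candidate C: E = 409.0, α = 4.47, σ_y = 697.0 → σ = 225 MPa, n = 3.10
The minimum is candidate F at n = 0.749.

candidate F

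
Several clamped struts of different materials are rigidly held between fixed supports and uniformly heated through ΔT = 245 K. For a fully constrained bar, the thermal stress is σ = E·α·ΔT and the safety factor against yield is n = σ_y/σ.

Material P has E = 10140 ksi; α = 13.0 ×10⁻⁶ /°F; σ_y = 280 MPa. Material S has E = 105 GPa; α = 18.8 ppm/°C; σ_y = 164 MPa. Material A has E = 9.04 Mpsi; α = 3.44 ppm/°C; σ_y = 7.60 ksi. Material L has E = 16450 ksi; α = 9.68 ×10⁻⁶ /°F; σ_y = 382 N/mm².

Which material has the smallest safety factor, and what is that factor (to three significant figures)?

Per material, after unit conversion:
  material P: E = 69.91, α = 23.4, σ_y = 280.0 → σ = 401 MPa, n = 0.699
  material S: E = 105.0, α = 18.8, σ_y = 164.0 → σ = 484 MPa, n = 0.339
  material A: E = 62.33, α = 3.44, σ_y = 52.40 → σ = 52.5 MPa, n = 0.998
  material L: E = 113.4, α = 17.4, σ_y = 382.0 → σ = 484 MPa, n = 0.789
Material S has the lowest safety factor, n = 0.339.

material S, n = 0.339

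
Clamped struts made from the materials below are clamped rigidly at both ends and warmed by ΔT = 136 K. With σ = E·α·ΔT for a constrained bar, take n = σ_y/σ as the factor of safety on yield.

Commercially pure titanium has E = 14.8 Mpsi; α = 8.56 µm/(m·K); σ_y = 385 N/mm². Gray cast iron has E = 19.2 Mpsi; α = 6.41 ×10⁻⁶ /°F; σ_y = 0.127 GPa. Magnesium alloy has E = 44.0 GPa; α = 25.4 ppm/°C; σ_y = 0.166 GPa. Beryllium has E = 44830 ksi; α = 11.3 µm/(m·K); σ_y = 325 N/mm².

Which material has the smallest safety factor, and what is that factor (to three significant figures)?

gray cast iron, n = 0.611

In consistent units (E in GPa, α in ×10⁻⁶/K, σ_y in MPa):
  commercially pure titanium: E = 102.0, α = 8.56, σ_y = 385.0 → σ = 119 MPa, n = 3.24
  gray cast iron: E = 132.4, α = 11.5, σ_y = 127.0 → σ = 208 MPa, n = 0.611
  magnesium alloy: E = 44.00, α = 25.4, σ_y = 166.0 → σ = 152 MPa, n = 1.09
  beryllium: E = 309.1, α = 11.3, σ_y = 325.0 → σ = 475 MPa, n = 0.684
The minimum is gray cast iron at n = 0.611.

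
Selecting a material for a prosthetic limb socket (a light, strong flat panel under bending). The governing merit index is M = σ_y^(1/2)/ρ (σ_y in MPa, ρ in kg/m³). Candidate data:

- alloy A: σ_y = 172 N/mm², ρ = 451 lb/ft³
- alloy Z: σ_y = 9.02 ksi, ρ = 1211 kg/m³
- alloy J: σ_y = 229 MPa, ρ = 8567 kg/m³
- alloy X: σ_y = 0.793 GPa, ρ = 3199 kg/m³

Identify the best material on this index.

Putting every candidate on a common basis:
  alloy A: σ_y = 172.0 MPa, ρ = 7224 kg/m³
  alloy Z: σ_y = 62.19 MPa, ρ = 1211 kg/m³
  alloy J: σ_y = 229.0 MPa, ρ = 8567 kg/m³
  alloy X: σ_y = 793.0 MPa, ρ = 3199 kg/m³
  alloy X: M = 8.80×10⁻³
  alloy Z: M = 6.51×10⁻³
  alloy A: M = 1.82×10⁻³
  alloy J: M = 1.77×10⁻³
The maximum is for alloy X.

alloy X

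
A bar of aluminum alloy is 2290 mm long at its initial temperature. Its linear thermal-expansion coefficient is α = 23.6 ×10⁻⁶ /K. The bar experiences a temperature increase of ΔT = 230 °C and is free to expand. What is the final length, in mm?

ΔL = α·L₀·ΔT = 23.6×10⁻⁶ × 2290 mm × 230.0 K = 12.4 mm.
L = L₀ + ΔL = 2290 + 12.4 = 2302.4 mm.

2302.4 mm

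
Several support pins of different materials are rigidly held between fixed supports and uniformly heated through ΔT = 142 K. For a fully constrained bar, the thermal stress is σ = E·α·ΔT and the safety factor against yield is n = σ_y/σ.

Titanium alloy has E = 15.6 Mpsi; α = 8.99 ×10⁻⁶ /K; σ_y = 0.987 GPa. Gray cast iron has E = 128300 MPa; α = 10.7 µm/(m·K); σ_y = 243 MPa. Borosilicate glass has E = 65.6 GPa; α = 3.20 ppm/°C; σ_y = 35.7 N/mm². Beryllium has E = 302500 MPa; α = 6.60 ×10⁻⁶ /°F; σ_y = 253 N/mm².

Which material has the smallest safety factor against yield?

In consistent units (E in GPa, α in ×10⁻⁶/K, σ_y in MPa):
  titanium alloy: E = 107.6, α = 8.99, σ_y = 987.0 → σ = 137 MPa, n = 7.19
  gray cast iron: E = 128.3, α = 10.7, σ_y = 243.0 → σ = 195 MPa, n = 1.25
  borosilicate glass: E = 65.60, α = 3.20, σ_y = 35.70 → σ = 29.8 MPa, n = 1.20
  beryllium: E = 302.5, α = 11.9, σ_y = 253.0 → σ = 510 MPa, n = 0.496
Beryllium has the lowest safety factor, n = 0.496.

beryllium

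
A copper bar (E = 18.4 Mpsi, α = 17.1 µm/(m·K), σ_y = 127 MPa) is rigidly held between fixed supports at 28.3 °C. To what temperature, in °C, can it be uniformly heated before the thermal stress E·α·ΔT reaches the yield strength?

E = 18.4 Mpsi = 126.9 GPa.
E·α·ΔT = 127.0 MPa ⇒ ΔT = 127.0 / (126.9×10³ × 17.1×10⁻⁶) = 58.54 K.
T = 28.3 + 58.54 = 86.84 °C.

86.8 °C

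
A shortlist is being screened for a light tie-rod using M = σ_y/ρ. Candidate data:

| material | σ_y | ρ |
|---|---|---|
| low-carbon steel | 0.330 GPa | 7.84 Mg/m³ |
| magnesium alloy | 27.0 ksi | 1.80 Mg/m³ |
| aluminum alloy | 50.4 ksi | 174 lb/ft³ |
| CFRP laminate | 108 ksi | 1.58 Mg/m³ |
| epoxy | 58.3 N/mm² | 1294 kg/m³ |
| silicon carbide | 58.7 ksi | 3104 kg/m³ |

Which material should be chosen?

Normalizing units and computing the index:
  low-carbon steel: σ_y = 330.0 MPa, ρ = 7840 kg/m³
  magnesium alloy: σ_y = 186.2 MPa, ρ = 1800 kg/m³
  aluminum alloy: σ_y = 347.5 MPa, ρ = 2787 kg/m³
  CFRP laminate: σ_y = 744.6 MPa, ρ = 1580 kg/m³
  epoxy: σ_y = 58.30 MPa, ρ = 1294 kg/m³
  silicon carbide: σ_y = 404.7 MPa, ρ = 3104 kg/m³
  CFRP laminate: M = 471 kN·m/kg
  silicon carbide: M = 130 kN·m/kg
  aluminum alloy: M = 125 kN·m/kg
  magnesium alloy: M = 103 kN·m/kg
  epoxy: M = 45.1 kN·m/kg
  low-carbon steel: M = 42.1 kN·m/kg
CFRP laminate ranks first.

CFRP laminate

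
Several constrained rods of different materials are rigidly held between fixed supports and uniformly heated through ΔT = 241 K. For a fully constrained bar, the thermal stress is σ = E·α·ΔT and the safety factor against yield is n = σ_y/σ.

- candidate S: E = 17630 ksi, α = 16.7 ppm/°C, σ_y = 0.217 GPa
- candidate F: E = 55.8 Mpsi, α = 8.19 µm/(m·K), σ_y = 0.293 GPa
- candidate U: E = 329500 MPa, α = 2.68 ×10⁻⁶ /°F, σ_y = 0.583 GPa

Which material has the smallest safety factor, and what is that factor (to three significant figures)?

candidate F, n = 0.386

With everything in SI (GPa, ×10⁻⁶/K, MPa):
  candidate S: E = 121.6, α = 16.7, σ_y = 217.0 → σ = 489 MPa, n = 0.444
  candidate F: E = 384.7, α = 8.19, σ_y = 293.0 → σ = 759 MPa, n = 0.386
  candidate U: E = 329.5, α = 4.82, σ_y = 583.0 → σ = 383 MPa, n = 1.52
Smallest n: candidate F with n = 0.386.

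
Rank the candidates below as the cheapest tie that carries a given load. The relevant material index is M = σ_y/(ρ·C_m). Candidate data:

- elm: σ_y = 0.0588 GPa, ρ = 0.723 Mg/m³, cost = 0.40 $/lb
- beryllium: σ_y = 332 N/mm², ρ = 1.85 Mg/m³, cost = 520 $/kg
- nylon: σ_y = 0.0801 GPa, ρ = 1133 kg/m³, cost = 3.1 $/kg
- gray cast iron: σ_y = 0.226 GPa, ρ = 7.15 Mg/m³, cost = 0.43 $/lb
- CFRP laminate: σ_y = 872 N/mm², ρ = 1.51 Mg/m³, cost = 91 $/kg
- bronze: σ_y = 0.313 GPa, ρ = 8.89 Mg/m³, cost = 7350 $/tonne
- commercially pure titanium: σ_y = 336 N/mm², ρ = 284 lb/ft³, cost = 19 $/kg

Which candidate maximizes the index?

Convert each candidate to consistent units, then evaluate M:
  elm: σ_y = 58.80 MPa, ρ = 723.0 kg/m³, cost = 0.8818 $/kg
  beryllium: σ_y = 332.0 MPa, ρ = 1850 kg/m³, cost = 520.0 $/kg
  nylon: σ_y = 80.10 MPa, ρ = 1133 kg/m³, cost = 3.100 $/kg
  gray cast iron: σ_y = 226.0 MPa, ρ = 7150 kg/m³, cost = 0.9480 $/kg
  CFRP laminate: σ_y = 872.0 MPa, ρ = 1510 kg/m³, cost = 91.00 $/kg
  bronze: σ_y = 313.0 MPa, ρ = 8890 kg/m³, cost = 7.350 $/kg
  commercially pure titanium: σ_y = 336.0 MPa, ρ = 4549 kg/m³, cost = 19.00 $/kg
  elm: M = 92.2 kN·m per $
  gray cast iron: M = 33.3 kN·m per $
  nylon: M = 22.8 kN·m per $
  CFRP laminate: M = 6.35 kN·m per $
  bronze: M = 4.79 kN·m per $
  commercially pure titanium: M = 3.89 kN·m per $
  beryllium: M = 0.345 kN·m per $
Elm has the largest M.

elm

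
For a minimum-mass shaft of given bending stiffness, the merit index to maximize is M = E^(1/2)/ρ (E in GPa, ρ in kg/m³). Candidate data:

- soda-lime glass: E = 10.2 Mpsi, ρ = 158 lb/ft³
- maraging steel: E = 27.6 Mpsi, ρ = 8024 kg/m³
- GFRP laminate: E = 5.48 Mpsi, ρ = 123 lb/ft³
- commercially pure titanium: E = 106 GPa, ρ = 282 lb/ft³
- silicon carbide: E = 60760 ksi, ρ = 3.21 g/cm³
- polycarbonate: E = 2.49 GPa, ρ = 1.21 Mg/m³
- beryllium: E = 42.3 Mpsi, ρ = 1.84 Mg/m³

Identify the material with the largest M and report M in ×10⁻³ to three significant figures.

beryllium, M = 9.28×10⁻³

Putting every candidate on a common basis:
  soda-lime glass: E = 70.33 GPa, ρ = 2531 kg/m³
  maraging steel: E = 190.3 GPa, ρ = 8024 kg/m³
  GFRP laminate: E = 37.78 GPa, ρ = 1970 kg/m³
  commercially pure titanium: E = 106.0 GPa, ρ = 4517 kg/m³
  silicon carbide: E = 418.9 GPa, ρ = 3210 kg/m³
  polycarbonate: E = 2.490 GPa, ρ = 1210 kg/m³
  beryllium: E = 291.6 GPa, ρ = 1840 kg/m³
  beryllium: M = 9.28×10⁻³
  silicon carbide: M = 6.38×10⁻³
  soda-lime glass: M = 3.31×10⁻³
  GFRP laminate: M = 3.12×10⁻³
  commercially pure titanium: M = 2.28×10⁻³
  maraging steel: M = 1.72×10⁻³
  polycarbonate: M = 1.30×10⁻³
Highest index: beryllium.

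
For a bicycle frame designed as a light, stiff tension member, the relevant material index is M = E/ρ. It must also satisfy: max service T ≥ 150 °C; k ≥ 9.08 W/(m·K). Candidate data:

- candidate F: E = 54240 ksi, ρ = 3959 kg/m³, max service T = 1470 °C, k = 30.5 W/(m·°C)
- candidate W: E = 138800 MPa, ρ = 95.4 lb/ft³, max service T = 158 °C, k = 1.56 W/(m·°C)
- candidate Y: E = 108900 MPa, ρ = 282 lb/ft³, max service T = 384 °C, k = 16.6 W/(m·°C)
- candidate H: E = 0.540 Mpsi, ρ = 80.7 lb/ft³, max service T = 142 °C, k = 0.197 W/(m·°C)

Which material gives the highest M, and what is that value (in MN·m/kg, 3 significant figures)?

Screen on constraints: max service T ≥ 150 °C; k ≥ 9.08 W/(m·K). Survivors: candidate F, candidate Y.
Convert each candidate to consistent units, then evaluate M:
  candidate F: E = 374.0 GPa, ρ = 3959 kg/m³
  candidate Y: E = 108.9 GPa, ρ = 4517 kg/m³
  candidate F: M = 94.5 MN·m/kg
  candidate Y: M = 24.1 MN·m/kg
Candidate F has the largest M.

candidate F, M = 94.5 MN·m/kg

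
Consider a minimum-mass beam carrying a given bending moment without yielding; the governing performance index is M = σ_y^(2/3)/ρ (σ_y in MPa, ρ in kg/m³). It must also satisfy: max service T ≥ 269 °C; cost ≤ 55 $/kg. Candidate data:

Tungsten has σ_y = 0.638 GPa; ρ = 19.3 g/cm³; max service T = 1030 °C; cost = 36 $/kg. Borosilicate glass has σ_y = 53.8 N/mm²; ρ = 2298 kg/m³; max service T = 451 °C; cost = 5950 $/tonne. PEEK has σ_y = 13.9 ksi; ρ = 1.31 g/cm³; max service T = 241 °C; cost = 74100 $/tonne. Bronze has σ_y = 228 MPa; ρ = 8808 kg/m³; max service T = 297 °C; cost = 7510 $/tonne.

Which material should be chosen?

borosilicate glass

Screen on constraints: max service T ≥ 269 °C; cost ≤ 55 $/kg. Survivors: tungsten, borosilicate glass, bronze.
Putting every candidate on a common basis:
  tungsten: σ_y = 638.0 MPa, ρ = 19300 kg/m³
  borosilicate glass: σ_y = 53.80 MPa, ρ = 2298 kg/m³
  bronze: σ_y = 228.0 MPa, ρ = 8808 kg/m³
  borosilicate glass: M = 6.20×10⁻³
  bronze: M = 4.24×10⁻³
  tungsten: M = 3.84×10⁻³
Borosilicate glass has the largest M.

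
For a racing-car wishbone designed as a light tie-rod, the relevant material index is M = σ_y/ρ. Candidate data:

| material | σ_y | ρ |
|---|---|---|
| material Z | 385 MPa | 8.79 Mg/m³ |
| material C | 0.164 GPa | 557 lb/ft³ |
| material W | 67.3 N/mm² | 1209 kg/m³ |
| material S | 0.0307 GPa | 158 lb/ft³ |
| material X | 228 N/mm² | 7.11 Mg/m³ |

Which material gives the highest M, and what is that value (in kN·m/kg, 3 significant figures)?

Convert each candidate to consistent units, then evaluate M:
  material Z: σ_y = 385.0 MPa, ρ = 8790 kg/m³
  material C: σ_y = 164.0 MPa, ρ = 8922 kg/m³
  material W: σ_y = 67.30 MPa, ρ = 1209 kg/m³
  material S: σ_y = 30.70 MPa, ρ = 2531 kg/m³
  material X: σ_y = 228.0 MPa, ρ = 7110 kg/m³
  material W: M = 55.7 kN·m/kg
  material Z: M = 43.8 kN·m/kg
  material X: M = 32.1 kN·m/kg
  material C: M = 18.4 kN·m/kg
  material S: M = 12.1 kN·m/kg
Highest index: material W.

material W, M = 55.7 kN·m/kg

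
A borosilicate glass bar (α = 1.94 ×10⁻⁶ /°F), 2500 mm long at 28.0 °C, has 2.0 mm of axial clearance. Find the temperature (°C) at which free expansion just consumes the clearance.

α = 1.94×10⁻⁶/°F × 9/5 = 3.49×10⁻⁶/K.
α·L₀·ΔT = 2.0 mm ⇒ ΔT = 2.0 / (3.49×10⁻⁶ × 2500.0) = 229.1 K.
T = 28.0 + 229.1 = 257.1 °C.

257 °C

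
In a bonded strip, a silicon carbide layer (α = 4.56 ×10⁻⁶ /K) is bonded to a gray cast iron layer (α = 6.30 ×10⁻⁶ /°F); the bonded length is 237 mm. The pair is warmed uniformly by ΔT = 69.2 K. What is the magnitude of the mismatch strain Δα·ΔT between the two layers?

gray cast iron: α = 6.30×10⁻⁶/°F × 9/5 = 11.3×10⁻⁶/K.
Δα = |4.56 − 11.3|×10⁻⁶/K = 6.78×10⁻⁶/K.
Mismatch strain = Δα·ΔT = 6.78×10⁻⁶ × 69.2 = 4.69×10⁻⁴.

4.69×10⁻⁴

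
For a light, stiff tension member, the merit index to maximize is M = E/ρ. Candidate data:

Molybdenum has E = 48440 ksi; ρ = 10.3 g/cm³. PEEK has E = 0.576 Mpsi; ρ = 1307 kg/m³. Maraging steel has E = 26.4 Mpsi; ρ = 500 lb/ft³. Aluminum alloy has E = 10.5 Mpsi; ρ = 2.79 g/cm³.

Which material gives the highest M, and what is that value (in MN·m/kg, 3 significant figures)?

molybdenum, M = 32.4 MN·m/kg

Convert each candidate to consistent units, then evaluate M:
  molybdenum: E = 334.0 GPa, ρ = 10300 kg/m³
  PEEK: E = 3.971 GPa, ρ = 1307 kg/m³
  maraging steel: E = 182.0 GPa, ρ = 8009 kg/m³
  aluminum alloy: E = 72.39 GPa, ρ = 2790 kg/m³
  molybdenum: M = 32.4 MN·m/kg
  aluminum alloy: M = 25.9 MN·m/kg
  maraging steel: M = 22.7 MN·m/kg
  PEEK: M = 3.04 MN·m/kg
The maximum is for molybdenum.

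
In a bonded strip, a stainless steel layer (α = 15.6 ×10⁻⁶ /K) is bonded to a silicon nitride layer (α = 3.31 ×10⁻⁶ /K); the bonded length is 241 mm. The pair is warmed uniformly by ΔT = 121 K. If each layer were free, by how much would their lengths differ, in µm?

Δα = |15.6 − 3.31|×10⁻⁶/K = 12.3×10⁻⁶/K.
ΔL_mismatch = Δα·L·ΔT = 12.3×10⁻⁶ × 241.0 mm × 121.0 K = 358 µm.

358 µm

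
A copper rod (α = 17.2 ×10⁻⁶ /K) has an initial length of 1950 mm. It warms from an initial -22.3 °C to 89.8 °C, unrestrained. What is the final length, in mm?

1953.8 mm

ΔT = 89.8 − (-22.3) = 112.1 K.
ΔL = α·L₀·ΔT = 17.2×10⁻⁶ × 1950 mm × 112.1 K = 3.76 mm.
L = L₀ + ΔL = 1950 + 3.76 = 1953.8 mm.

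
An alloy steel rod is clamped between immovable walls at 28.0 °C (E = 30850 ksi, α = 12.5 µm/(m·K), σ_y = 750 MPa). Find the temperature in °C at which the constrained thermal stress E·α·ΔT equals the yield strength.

E = 30850 ksi = 212.7 GPa.
E·α·ΔT = 750.0 MPa ⇒ ΔT = 750.0 / (212.7×10³ × 12.5×10⁻⁶) = 282.1 K.
T = 28.0 + 282.1 = 310.1 °C.

310 °C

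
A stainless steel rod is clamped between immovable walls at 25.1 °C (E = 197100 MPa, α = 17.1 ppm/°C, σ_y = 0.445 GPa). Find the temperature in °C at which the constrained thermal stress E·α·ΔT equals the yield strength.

E = 197100 MPa = 197.1 GPa.
σ_y = 0.445 GPa = 445.0 MPa.
E·α·ΔT = 445.0 MPa ⇒ ΔT = 445.0 / (197.1×10³ × 17.1×10⁻⁶) = 132.0 K.
T = 25.1 + 132.0 = 157.1 °C.

157 °C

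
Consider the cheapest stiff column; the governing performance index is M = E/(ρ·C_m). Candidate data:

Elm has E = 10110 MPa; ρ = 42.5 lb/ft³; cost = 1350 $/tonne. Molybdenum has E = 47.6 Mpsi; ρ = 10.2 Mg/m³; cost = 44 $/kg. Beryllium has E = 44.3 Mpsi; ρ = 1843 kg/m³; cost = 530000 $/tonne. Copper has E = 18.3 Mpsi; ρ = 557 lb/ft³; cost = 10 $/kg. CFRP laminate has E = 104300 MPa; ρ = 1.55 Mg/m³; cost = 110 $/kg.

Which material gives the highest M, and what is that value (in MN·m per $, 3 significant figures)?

Putting every candidate on a common basis:
  elm: E = 10.11 GPa, ρ = 680.8 kg/m³, cost = 1.350 $/kg
  molybdenum: E = 328.2 GPa, ρ = 10200 kg/m³, cost = 44.00 $/kg
  beryllium: E = 305.4 GPa, ρ = 1843 kg/m³, cost = 530.0 $/kg
  copper: E = 126.2 GPa, ρ = 8922 kg/m³, cost = 10.00 $/kg
  CFRP laminate: E = 104.3 GPa, ρ = 1550 kg/m³, cost = 110.0 $/kg
  elm: M = 11.0 MN·m per $
  copper: M = 1.41 MN·m per $
  molybdenum: M = 0.731 MN·m per $
  CFRP laminate: M = 0.612 MN·m per $
  beryllium: M = 0.313 MN·m per $
Elm ranks first.

elm, M = 11.0 MN·m per $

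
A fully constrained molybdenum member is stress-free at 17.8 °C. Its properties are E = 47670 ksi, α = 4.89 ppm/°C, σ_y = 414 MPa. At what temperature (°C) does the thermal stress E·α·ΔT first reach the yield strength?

E = 47670 ksi = 328.7 GPa.
E·α·ΔT = 414.0 MPa ⇒ ΔT = 414.0 / (328.7×10³ × 4.89×10⁻⁶) = 257.6 K.
T = 17.8 + 257.6 = 275.4 °C.

275 °C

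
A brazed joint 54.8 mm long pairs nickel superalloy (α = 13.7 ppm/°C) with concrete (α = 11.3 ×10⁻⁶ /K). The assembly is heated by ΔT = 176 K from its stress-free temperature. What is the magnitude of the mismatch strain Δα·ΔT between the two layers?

4.22×10⁻⁴

Δα = |13.7 − 11.3|×10⁻⁶/K = 2.40×10⁻⁶/K.
Mismatch strain = Δα·ΔT = 2.40×10⁻⁶ × 176.0 = 4.22×10⁻⁴.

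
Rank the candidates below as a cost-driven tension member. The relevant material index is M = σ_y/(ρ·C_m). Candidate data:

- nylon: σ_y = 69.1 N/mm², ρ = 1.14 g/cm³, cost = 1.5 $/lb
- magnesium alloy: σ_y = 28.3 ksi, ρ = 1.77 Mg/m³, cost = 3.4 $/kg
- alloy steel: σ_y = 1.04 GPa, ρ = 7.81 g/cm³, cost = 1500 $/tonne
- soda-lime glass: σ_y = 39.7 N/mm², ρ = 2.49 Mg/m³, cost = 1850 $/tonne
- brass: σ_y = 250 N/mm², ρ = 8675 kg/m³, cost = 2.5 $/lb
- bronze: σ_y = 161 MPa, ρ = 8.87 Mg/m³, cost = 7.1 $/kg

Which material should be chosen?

Convert each candidate to consistent units, then evaluate M:
  nylon: σ_y = 69.10 MPa, ρ = 1140 kg/m³, cost = 3.307 $/kg
  magnesium alloy: σ_y = 195.1 MPa, ρ = 1770 kg/m³, cost = 3.400 $/kg
  alloy steel: σ_y = 1040 MPa, ρ = 7810 kg/m³, cost = 1.500 $/kg
  soda-lime glass: σ_y = 39.70 MPa, ρ = 2490 kg/m³, cost = 1.850 $/kg
  brass: σ_y = 250.0 MPa, ρ = 8675 kg/m³, cost = 5.511 $/kg
  bronze: σ_y = 161.0 MPa, ρ = 8870 kg/m³, cost = 7.100 $/kg
  alloy steel: M = 88.8 kN·m per $
  magnesium alloy: M = 32.4 kN·m per $
  nylon: M = 18.3 kN·m per $
  soda-lime glass: M = 8.62 kN·m per $
  brass: M = 5.23 kN·m per $
  bronze: M = 2.56 kN·m per $
Alloy steel has the largest M.

alloy steel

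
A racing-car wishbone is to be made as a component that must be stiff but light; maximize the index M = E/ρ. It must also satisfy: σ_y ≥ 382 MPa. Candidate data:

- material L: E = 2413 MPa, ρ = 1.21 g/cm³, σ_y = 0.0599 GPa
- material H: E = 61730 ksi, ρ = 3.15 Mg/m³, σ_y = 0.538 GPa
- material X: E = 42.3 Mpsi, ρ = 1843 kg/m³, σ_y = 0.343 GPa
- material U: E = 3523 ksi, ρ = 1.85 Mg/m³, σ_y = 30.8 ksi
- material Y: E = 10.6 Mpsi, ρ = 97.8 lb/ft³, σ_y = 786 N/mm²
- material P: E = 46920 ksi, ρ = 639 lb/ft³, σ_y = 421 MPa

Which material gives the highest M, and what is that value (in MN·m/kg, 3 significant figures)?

material H, M = 135 MN·m/kg

Screen on constraints: σ_y ≥ 382 MPa. Survivors: material H, material Y, material P.
Convert each candidate to consistent units, then evaluate M:
  material H: E = 425.6 GPa, ρ = 3150 kg/m³
  material Y: E = 73.08 GPa, ρ = 1567 kg/m³
  material P: E = 323.5 GPa, ρ = 10240 kg/m³
  material H: M = 135 MN·m/kg
  material Y: M = 46.7 MN·m/kg
  material P: M = 31.6 MN·m/kg
The maximum is for material H.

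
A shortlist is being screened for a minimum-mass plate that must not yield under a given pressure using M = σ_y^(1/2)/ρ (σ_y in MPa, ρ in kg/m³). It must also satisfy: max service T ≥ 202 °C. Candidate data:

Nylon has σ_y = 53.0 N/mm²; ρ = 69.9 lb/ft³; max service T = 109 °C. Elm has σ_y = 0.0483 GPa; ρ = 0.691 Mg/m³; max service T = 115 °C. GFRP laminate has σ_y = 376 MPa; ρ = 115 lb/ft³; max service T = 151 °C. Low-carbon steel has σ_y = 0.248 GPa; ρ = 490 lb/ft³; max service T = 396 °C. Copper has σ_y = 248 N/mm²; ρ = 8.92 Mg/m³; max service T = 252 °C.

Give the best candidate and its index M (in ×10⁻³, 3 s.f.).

Screen on constraints: max service T ≥ 202 °C. Survivors: low-carbon steel, copper.
In SI units:
  low-carbon steel: σ_y = 248.0 MPa, ρ = 7849 kg/m³
  copper: σ_y = 248.0 MPa, ρ = 8920 kg/m³
  low-carbon steel: M = 2.01×10⁻³
  copper: M = 1.77×10⁻³
Highest index: low-carbon steel.

low-carbon steel, M = 2.01×10⁻³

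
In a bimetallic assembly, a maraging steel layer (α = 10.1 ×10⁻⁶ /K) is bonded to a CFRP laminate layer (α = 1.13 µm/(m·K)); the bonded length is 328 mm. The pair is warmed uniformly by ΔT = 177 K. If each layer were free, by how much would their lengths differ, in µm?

Δα = |10.1 − 1.13|×10⁻⁶/K = 8.97×10⁻⁶/K.
ΔL_mismatch = Δα·L·ΔT = 8.97×10⁻⁶ × 328.0 mm × 177.0 K = 521 µm.

521 µm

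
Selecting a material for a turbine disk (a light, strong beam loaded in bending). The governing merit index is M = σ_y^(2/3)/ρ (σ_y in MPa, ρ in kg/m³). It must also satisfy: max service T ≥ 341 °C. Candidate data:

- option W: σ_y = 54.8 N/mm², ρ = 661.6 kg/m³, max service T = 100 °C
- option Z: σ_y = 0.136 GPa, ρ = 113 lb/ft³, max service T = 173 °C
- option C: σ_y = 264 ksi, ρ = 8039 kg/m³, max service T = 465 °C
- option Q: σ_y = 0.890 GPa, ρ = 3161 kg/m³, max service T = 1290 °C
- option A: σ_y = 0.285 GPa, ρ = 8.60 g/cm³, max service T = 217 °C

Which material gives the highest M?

Screen on constraints: max service T ≥ 341 °C. Survivors: option C, option Q.
Normalizing units and computing the index:
  option C: σ_y = 1820 MPa, ρ = 8039 kg/m³
  option Q: σ_y = 890.0 MPa, ρ = 3161 kg/m³
  option Q: M = 29.3×10⁻³
  option C: M = 18.5×10⁻³
The maximum is for option Q.

option Q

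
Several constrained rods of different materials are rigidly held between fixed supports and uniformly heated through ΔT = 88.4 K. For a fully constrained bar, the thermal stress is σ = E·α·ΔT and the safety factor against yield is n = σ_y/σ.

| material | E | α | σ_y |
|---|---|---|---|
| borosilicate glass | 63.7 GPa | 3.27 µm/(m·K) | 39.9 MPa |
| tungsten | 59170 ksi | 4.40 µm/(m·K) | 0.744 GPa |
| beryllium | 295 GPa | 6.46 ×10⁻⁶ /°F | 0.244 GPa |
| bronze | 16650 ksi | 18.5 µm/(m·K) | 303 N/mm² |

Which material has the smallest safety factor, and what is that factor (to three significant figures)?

beryllium, n = 0.805

With everything in SI (GPa, ×10⁻⁶/K, MPa):
  borosilicate glass: E = 63.70, α = 3.27, σ_y = 39.90 → σ = 18.4 MPa, n = 2.17
  tungsten: E = 408.0, α = 4.40, σ_y = 744.0 → σ = 159 MPa, n = 4.69
  beryllium: E = 295.0, α = 11.6, σ_y = 244.0 → σ = 303 MPa, n = 0.805
  bronze: E = 114.8, α = 18.5, σ_y = 303.0 → σ = 188 MPa, n = 1.61
Beryllium has the lowest safety factor, n = 0.805.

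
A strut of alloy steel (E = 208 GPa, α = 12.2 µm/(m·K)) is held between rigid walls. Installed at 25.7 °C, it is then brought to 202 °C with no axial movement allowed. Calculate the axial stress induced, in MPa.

ΔT = 176.3 K. Constrained thermal stress σ = E·α·ΔT = 208.0×10³ MPa × 12.2×10⁻⁶ × 176.3 = 447 MPa (compressive).

447 MPa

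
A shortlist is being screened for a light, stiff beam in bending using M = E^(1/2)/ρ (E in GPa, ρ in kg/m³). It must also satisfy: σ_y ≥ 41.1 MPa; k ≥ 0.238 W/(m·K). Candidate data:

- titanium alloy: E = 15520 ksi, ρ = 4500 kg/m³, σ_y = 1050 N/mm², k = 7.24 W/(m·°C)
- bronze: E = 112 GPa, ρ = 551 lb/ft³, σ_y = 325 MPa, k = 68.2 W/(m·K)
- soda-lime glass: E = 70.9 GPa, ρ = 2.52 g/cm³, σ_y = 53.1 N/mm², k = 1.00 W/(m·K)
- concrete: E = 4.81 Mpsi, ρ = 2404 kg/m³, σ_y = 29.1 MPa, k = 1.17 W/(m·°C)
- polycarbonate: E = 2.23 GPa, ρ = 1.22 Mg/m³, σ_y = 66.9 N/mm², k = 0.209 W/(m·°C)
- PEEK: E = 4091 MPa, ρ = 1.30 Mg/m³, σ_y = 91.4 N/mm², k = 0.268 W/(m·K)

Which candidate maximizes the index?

Screen on constraints: σ_y ≥ 41.1 MPa; k ≥ 0.238 W/(m·K). Survivors: titanium alloy, bronze, soda-lime glass, PEEK.
After converting to SI:
  titanium alloy: E = 107.0 GPa, ρ = 4500 kg/m³
  bronze: E = 112.0 GPa, ρ = 8826 kg/m³
  soda-lime glass: E = 70.90 GPa, ρ = 2520 kg/m³
  PEEK: E = 4.091 GPa, ρ = 1300 kg/m³
  soda-lime glass: M = 3.34×10⁻³
  titanium alloy: M = 2.30×10⁻³
  PEEK: M = 1.56×10⁻³
  bronze: M = 1.20×10⁻³
Highest index: soda-lime glass.

soda-lime glass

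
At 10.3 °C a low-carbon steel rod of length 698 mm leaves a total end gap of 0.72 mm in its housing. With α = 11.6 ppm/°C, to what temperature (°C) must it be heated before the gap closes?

99.2 °C

α·L₀·ΔT = 0.72 mm ⇒ ΔT = 0.72 / (11.6×10⁻⁶ × 698.0) = 88.92 K.
T = 10.3 + 88.92 = 99.22 °C.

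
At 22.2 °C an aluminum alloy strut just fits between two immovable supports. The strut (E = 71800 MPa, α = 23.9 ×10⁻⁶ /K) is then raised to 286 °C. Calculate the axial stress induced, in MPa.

E = 71800 MPa = 71.80 GPa.
ΔT = 263.8 K. Constrained thermal stress σ = E·α·ΔT = 71.80×10³ MPa × 23.9×10⁻⁶ × 263.8 = 453 MPa (compressive).

453 MPa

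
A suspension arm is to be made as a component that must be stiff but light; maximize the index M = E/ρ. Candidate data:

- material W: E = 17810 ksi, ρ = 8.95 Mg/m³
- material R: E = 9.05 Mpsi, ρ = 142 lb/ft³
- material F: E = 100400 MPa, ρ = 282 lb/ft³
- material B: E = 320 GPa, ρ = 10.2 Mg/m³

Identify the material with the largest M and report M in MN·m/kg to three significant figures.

material B, M = 31.4 MN·m/kg

In SI units:
  material W: E = 122.8 GPa, ρ = 8950 kg/m³
  material R: E = 62.40 GPa, ρ = 2275 kg/m³
  material F: E = 100.4 GPa, ρ = 4517 kg/m³
  material B: E = 320.0 GPa, ρ = 10200 kg/m³
  material B: M = 31.4 MN·m/kg
  material R: M = 27.4 MN·m/kg
  material F: M = 22.2 MN·m/kg
  material W: M = 13.7 MN·m/kg
Highest index: material B.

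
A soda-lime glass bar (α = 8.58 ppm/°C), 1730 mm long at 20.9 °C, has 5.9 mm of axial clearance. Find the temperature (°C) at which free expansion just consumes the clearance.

α·L₀·ΔT = 5.9 mm ⇒ ΔT = 5.9 / (8.58×10⁻⁶ × 1730.0) = 397.5 K.
T = 20.9 + 397.5 = 418.4 °C.

418 °C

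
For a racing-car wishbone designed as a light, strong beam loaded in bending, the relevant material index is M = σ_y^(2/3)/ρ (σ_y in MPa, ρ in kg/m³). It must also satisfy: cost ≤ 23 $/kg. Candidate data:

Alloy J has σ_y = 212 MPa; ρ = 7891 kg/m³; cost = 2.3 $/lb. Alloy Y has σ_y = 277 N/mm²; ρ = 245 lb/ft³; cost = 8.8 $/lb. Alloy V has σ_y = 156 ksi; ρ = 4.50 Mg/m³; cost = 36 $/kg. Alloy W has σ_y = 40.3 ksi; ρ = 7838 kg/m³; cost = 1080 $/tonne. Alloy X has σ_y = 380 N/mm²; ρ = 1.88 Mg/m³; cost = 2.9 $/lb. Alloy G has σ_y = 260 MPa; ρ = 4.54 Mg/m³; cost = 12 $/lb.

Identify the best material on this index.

Screen on constraints: cost ≤ 23 $/kg. Survivors: alloy J, alloy Y, alloy W, alloy X.
After converting to SI:
  alloy J: σ_y = 212.0 MPa, ρ = 7891 kg/m³
  alloy Y: σ_y = 277.0 MPa, ρ = 3925 kg/m³
  alloy W: σ_y = 277.9 MPa, ρ = 7838 kg/m³
  alloy X: σ_y = 380.0 MPa, ρ = 1880 kg/m³
  alloy X: M = 27.9×10⁻³
  alloy Y: M = 10.8×10⁻³
  alloy W: M = 5.43×10⁻³
  alloy J: M = 4.51×10⁻³
Alloy X has the largest M.

alloy X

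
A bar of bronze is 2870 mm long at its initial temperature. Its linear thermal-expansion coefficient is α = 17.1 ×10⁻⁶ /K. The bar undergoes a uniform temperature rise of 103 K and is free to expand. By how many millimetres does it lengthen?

ΔL = α·L₀·ΔT = 17.1×10⁻⁶ × 2870 mm × 103.0 K = 5.05 mm.

5.05 mm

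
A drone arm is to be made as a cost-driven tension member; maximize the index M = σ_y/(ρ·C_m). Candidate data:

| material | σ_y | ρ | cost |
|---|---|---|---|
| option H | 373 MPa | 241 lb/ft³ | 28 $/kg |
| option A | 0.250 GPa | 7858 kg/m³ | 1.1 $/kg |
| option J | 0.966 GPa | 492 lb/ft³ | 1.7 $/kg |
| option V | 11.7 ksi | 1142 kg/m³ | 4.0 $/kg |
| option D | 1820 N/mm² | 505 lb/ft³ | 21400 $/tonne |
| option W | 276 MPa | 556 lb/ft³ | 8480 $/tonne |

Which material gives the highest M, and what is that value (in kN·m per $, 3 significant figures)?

option J, M = 72.1 kN·m per $

Convert each candidate to consistent units, then evaluate M:
  option H: σ_y = 373.0 MPa, ρ = 3860 kg/m³, cost = 28.00 $/kg
  option A: σ_y = 250.0 MPa, ρ = 7858 kg/m³, cost = 1.100 $/kg
  option J: σ_y = 966.0 MPa, ρ = 7881 kg/m³, cost = 1.700 $/kg
  option V: σ_y = 80.67 MPa, ρ = 1142 kg/m³, cost = 4.000 $/kg
  option D: σ_y = 1820 MPa, ρ = 8089 kg/m³, cost = 21.40 $/kg
  option W: σ_y = 276.0 MPa, ρ = 8906 kg/m³, cost = 8.480 $/kg
  option J: M = 72.1 kN·m per $
  option A: M = 28.9 kN·m per $
  option V: M = 17.7 kN·m per $
  option D: M = 10.5 kN·m per $
  option W: M = 3.65 kN·m per $
  option H: M = 3.45 kN·m per $
Option J ranks first.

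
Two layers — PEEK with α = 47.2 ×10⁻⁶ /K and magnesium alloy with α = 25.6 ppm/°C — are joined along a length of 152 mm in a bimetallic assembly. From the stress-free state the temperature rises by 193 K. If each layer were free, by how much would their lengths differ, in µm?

Δα = |47.2 − 25.6|×10⁻⁶/K = 21.6×10⁻⁶/K.
ΔL_mismatch = Δα·L·ΔT = 21.6×10⁻⁶ × 152.0 mm × 193.0 K = 634 µm.

634 µm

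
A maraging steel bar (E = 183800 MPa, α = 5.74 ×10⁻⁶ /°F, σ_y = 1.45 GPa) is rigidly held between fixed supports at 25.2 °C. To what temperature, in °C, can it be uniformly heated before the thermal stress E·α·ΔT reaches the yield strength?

789 °C

E = 183800 MPa = 183.8 GPa.
α = 5.74×10⁻⁶/°F × 9/5 = 10.3×10⁻⁶/K.
σ_y = 1.45 GPa = 1450 MPa.
E·α·ΔT = 1450 MPa ⇒ ΔT = 1450 / (183.8×10³ × 10.3×10⁻⁶) = 763.6 K.
T = 25.2 + 763.6 = 788.8 °C.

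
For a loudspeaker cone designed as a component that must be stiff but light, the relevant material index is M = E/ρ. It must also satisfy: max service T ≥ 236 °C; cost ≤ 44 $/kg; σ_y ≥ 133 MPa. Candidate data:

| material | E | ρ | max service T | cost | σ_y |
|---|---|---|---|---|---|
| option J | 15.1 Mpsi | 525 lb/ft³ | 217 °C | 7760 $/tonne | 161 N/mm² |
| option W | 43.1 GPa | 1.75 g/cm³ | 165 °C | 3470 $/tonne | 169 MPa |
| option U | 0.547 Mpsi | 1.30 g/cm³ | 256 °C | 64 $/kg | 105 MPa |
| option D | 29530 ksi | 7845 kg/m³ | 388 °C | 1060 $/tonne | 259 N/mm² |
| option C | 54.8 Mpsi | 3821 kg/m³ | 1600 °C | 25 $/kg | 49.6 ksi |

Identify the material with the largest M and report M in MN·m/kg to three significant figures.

option C, M = 98.9 MN·m/kg

Screen on constraints: max service T ≥ 236 °C; cost ≤ 44 $/kg; σ_y ≥ 133 MPa. Survivors: option D, option C.
After converting to SI:
  option D: E = 203.6 GPa, ρ = 7845 kg/m³
  option C: E = 377.8 GPa, ρ = 3821 kg/m³
  option C: M = 98.9 MN·m/kg
  option D: M = 26.0 MN·m/kg
Option C ranks first.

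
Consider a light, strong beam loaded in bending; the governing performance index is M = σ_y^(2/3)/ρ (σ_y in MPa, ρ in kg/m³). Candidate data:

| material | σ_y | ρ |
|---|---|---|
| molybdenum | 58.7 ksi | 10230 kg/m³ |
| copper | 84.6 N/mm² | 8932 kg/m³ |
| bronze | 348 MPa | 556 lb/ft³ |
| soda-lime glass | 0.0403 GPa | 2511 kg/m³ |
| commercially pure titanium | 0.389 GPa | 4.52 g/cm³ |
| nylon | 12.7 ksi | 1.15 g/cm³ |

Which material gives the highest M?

Normalizing units and computing the index:
  molybdenum: σ_y = 404.7 MPa, ρ = 10230 kg/m³
  copper: σ_y = 84.60 MPa, ρ = 8932 kg/m³
  bronze: σ_y = 348.0 MPa, ρ = 8906 kg/m³
  soda-lime glass: σ_y = 40.30 MPa, ρ = 2511 kg/m³
  commercially pure titanium: σ_y = 389.0 MPa, ρ = 4520 kg/m³
  nylon: σ_y = 87.56 MPa, ρ = 1150 kg/m³
  nylon: M = 17.1×10⁻³
  commercially pure titanium: M = 11.8×10⁻³
  bronze: M = 5.56×10⁻³
  molybdenum: M = 5.35×10⁻³
  soda-lime glass: M = 4.68×10⁻³
  copper: M = 2.16×10⁻³
The maximum is for nylon.

nylon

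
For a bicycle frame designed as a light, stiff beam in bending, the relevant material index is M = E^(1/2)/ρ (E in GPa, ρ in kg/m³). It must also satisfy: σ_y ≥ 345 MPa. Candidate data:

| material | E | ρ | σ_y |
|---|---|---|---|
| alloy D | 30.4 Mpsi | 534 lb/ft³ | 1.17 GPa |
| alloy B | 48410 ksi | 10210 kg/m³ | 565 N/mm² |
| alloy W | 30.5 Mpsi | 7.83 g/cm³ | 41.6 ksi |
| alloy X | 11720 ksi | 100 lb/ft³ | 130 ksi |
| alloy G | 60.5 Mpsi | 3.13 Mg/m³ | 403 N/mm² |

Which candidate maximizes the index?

Screen on constraints: σ_y ≥ 345 MPa. Survivors: alloy D, alloy B, alloy X, alloy G.
Putting every candidate on a common basis:
  alloy D: E = 209.6 GPa, ρ = 8554 kg/m³
  alloy B: E = 333.8 GPa, ρ = 10210 kg/m³
  alloy X: E = 80.81 GPa, ρ = 1602 kg/m³
  alloy G: E = 417.1 GPa, ρ = 3130 kg/m³
  alloy G: M = 6.53×10⁻³
  alloy X: M = 5.61×10⁻³
  alloy B: M = 1.79×10⁻³
  alloy D: M = 1.69×10⁻³
Alloy G has the largest M.

alloy G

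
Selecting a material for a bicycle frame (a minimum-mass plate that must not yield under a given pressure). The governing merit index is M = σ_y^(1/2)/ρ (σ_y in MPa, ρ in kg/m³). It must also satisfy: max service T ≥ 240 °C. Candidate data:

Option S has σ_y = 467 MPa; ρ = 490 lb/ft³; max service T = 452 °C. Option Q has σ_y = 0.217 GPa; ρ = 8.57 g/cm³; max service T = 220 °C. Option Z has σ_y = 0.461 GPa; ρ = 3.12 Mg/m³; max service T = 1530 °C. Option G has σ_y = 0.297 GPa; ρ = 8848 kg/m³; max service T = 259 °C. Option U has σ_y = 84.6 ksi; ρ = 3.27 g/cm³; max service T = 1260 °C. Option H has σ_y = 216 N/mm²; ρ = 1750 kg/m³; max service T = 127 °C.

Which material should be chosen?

Screen on constraints: max service T ≥ 240 °C. Survivors: option S, option Z, option G, option U.
Convert each candidate to consistent units, then evaluate M:
  option S: σ_y = 467.0 MPa, ρ = 7849 kg/m³
  option Z: σ_y = 461.0 MPa, ρ = 3120 kg/m³
  option G: σ_y = 297.0 MPa, ρ = 8848 kg/m³
  option U: σ_y = 583.3 MPa, ρ = 3270 kg/m³
  option U: M = 7.39×10⁻³
  option Z: M = 6.88×10⁻³
  option S: M = 2.75×10⁻³
  option G: M = 1.95×10⁻³
The maximum is for option U.

option U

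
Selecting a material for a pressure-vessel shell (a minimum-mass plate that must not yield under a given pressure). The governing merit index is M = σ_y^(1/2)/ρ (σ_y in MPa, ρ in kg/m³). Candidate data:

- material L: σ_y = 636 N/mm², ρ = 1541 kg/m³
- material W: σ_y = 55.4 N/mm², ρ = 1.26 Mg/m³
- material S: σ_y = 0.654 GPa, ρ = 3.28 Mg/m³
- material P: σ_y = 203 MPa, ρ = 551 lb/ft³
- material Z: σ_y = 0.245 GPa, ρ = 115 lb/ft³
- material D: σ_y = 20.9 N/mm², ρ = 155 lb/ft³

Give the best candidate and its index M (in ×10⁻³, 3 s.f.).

material L, M = 16.4×10⁻³

In SI units:
  material L: σ_y = 636.0 MPa, ρ = 1541 kg/m³
  material W: σ_y = 55.40 MPa, ρ = 1260 kg/m³
  material S: σ_y = 654.0 MPa, ρ = 3280 kg/m³
  material P: σ_y = 203.0 MPa, ρ = 8826 kg/m³
  material Z: σ_y = 245.0 MPa, ρ = 1842 kg/m³
  material D: σ_y = 20.90 MPa, ρ = 2483 kg/m³
  material L: M = 16.4×10⁻³
  material Z: M = 8.50×10⁻³
  material S: M = 7.80×10⁻³
  material W: M = 5.91×10⁻³
  material D: M = 1.84×10⁻³
  material P: M = 1.61×10⁻³
The maximum is for material L.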